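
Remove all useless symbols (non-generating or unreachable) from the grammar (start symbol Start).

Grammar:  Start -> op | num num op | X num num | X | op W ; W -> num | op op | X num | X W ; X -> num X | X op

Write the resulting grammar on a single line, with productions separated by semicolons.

Generating nonterminals: {Start, W}.
Reachable from Start after that: {Start, W}.
Removed useless symbols: {X} and every production mentioning them.

Start -> op | num num op | op W; W -> num | op op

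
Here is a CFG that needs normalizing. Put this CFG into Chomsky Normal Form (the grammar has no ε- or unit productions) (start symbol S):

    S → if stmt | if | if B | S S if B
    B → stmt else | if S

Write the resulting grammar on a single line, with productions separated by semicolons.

Introduce a nonterminal for each terminal appearing in a rule of length ≥ 2: X1 → if, X2 → stmt, X3 → else.
Binarize each right-hand side of length ≥ 3 by chaining fresh nonterminals (Y1, Y2, …): affected rules were S → S S X1 B.

S → X1 X2 | if | X1 B | S Y1; B → X2 X3 | X1 S; X1 → if; X2 → stmt; X3 → else; Y1 → S Y2; Y2 → X1 B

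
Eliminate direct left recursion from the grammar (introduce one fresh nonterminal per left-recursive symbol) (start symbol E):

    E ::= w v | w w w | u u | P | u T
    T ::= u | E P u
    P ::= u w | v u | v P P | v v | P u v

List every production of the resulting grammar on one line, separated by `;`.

Left recursion appears on P.
For P: α = {u v}, β = {u w, v u, v P P, v v}. Rewrite as P → β P' and P' → α P' | ε.

E ::= w v | w w w | u u | P | u T; T ::= u | E P u; P ::= u w P' | v u P' | v P P P' | v v P'; P' ::= u v P' | ε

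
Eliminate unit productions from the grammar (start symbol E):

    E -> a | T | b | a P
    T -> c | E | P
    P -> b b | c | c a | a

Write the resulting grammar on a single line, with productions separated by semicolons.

Unit pairs: E ⇒* {P, T}; T ⇒* {E, P}.
For every A with A ⇒* B via unit rules, add B's non-unit alternatives to A; then delete every rule of the form X → Y.

E -> a | b | a P | b b | c | c a; T -> a | b | a P | b b | c | c a; P -> b b | c | c a | a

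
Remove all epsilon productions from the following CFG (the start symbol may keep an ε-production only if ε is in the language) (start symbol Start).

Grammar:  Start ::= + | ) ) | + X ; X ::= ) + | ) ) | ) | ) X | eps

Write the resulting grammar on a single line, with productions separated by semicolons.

Start ::= + | ) ) | + X; X ::= ) + | ) ) | ) | ) X

Nullable set = {X}.
ε ∉ L(G), so no ε-production is kept.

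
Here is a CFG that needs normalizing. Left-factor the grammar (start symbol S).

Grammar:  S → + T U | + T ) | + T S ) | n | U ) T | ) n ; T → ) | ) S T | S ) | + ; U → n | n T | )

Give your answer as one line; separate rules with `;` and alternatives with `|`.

S → n | U ) T | ) n | + T S'; T → S ) | + | ) T'; U → ) | n U'; S' → U | ) | S ); T' → eps | S T; U' → eps | T

S has alternatives sharing prefix '+ T': factor to S → + T S' with S' → U | ) | S ).
T has alternatives sharing prefix ')': factor to T → ) T' with T' → ε | S T.
U has alternatives sharing prefix 'n': factor to U → n U' with U' → ε | T.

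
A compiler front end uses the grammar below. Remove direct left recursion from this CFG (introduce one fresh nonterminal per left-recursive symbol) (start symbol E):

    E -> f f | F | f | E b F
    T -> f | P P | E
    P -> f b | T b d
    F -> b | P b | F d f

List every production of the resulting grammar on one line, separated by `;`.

Left recursion appears on E, F.
For E: α = {b F}, β = {f f, F, f}. Rewrite as E → β E' and E' → α E' | ε.
For F: α = {d f}, β = {b, P b}. Rewrite as F → β F' and F' → α F' | ε.

E -> f f E' | F E' | f E'; T -> f | P P | E; P -> f b | T b d; F -> b F' | P b F'; E' -> b F E' | ε; F' -> d f F' | ε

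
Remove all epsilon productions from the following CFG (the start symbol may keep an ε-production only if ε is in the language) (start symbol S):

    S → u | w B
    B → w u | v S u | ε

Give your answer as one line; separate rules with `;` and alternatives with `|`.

S → u | w B | w; B → w u | v S u

Nullable set = {B}.
ε ∉ L(G), so no ε-production is kept.
For each production, add variants omitting each subset of nullable occurrences: S → w B gives w B | w.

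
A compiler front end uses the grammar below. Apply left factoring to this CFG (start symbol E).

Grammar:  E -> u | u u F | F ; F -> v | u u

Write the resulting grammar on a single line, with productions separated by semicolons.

E -> F | u E'; F -> v | u u; E' -> ε | u F

E has alternatives sharing prefix 'u': factor to E → u E' with E' → ε | u F.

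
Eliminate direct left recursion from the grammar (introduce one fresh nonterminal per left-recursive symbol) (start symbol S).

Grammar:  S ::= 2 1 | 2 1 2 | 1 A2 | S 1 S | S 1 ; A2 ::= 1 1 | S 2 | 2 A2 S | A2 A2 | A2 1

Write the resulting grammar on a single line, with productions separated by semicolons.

S, A2 are directly left-recursive.
For S: α = {1 S, 1}, β = {2 1, 2 1 2, 1 A2}. Rewrite as S → β S' and S' → α S' | ε.
For A2: α = {A2, 1}, β = {1 1, S 2, 2 A2 S}. Rewrite as A2 → β A2' and A2' → α A2' | ε.

S ::= 2 1 S' | 2 1 2 S' | 1 A2 S'; A2 ::= 1 1 A2' | S 2 A2' | 2 A2 S A2'; S' ::= 1 S S' | 1 S' | ε; A2' ::= A2 A2' | 1 A2' | ε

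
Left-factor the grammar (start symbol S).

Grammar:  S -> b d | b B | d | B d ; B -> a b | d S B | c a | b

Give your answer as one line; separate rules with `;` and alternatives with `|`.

S has alternatives sharing prefix 'b': factor to S → b S' with S' → d | B.

S -> d | B d | b S'; B -> a b | d S B | c a | b; S' -> d | B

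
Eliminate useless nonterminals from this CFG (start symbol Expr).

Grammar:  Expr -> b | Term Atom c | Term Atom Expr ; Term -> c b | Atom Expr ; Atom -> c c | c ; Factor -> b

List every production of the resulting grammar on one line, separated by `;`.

Expr -> b | Term Atom c | Term Atom Expr; Term -> c b | Atom Expr; Atom -> c c | c

Generating nonterminals: {Atom, Expr, Factor, Term}.
Reachable from Expr after that: {Atom, Expr, Term}.
Removed useless symbols: {Factor} and every production mentioning them.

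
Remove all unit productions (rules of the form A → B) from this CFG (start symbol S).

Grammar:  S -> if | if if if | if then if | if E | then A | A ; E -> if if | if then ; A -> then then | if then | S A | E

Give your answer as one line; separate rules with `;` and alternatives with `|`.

S -> if if | if then | if | if if if | if then if | if E | then A | then then | S A; E -> if if | if then; A -> if if | if then | then then | S A

Unit pairs: A ⇒* {E}; S ⇒* {A, E}.
For each unit pair (A, B), copy every non-unit production of B to A, then drop all unit productions.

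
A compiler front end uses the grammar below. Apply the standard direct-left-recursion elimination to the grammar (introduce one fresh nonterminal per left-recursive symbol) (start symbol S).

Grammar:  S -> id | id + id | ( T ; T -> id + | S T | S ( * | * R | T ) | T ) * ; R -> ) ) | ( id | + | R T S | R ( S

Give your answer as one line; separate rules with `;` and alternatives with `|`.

S -> id | id + id | ( T; T -> id + T' | S T T' | S ( * T' | * R T'; R -> ) ) R' | ( id R' | + R'; T' -> ) T' | ) * T' | eps; R' -> T S R' | ( S R' | eps

Directly left-recursive nonterminals: T, R.
For T: α = {), ) *}, β = {id +, S T, S ( *, * R}. Rewrite as T → β T' and T' → α T' | ε.
For R: α = {T S, ( S}, β = {) ), ( id, +}. Rewrite as R → β R' and R' → α R' | ε.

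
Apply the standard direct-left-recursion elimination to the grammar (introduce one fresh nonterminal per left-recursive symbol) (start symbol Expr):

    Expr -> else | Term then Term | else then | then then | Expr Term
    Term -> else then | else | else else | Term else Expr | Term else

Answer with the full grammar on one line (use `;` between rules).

Expr -> else Expr1 | Term then Term Expr1 | else then Expr1 | then then Expr1; Term -> else then Term1 | else Term1 | else else Term1; Expr1 -> Term Expr1 | ε; Term1 -> else Expr Term1 | else Term1 | ε

Expr, Term are directly left-recursive.
For Expr: α = {Term}, β = {else, Term then Term, else then, then then}. Rewrite as Expr → β Expr1 and Expr1 → α Expr1 | ε.
For Term: α = {else Expr, else}, β = {else then, else, else else}. Rewrite as Term → β Term1 and Term1 → α Term1 | ε.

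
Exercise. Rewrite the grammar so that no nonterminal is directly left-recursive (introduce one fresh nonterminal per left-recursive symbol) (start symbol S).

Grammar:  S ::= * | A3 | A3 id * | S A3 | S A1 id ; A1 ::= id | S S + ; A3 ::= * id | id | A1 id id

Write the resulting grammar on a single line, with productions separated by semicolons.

S ::= * S' | A3 S' | A3 id * S'; A1 ::= id | S S +; A3 ::= * id | id | A1 id id; S' ::= A3 S' | A1 id S' | epsilon

Directly left-recursive nonterminal: S.
For S: α = {A3, A1 id}, β = {*, A3, A3 id *}. Rewrite as S → β S' and S' → α S' | ε.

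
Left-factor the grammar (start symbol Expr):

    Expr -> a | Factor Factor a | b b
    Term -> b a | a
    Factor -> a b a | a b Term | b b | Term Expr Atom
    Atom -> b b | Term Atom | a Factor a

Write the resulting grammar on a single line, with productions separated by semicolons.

Factor has alternatives sharing prefix 'a b': factor to Factor → a b Factor1 with Factor1 → a | Term.

Expr -> a | Factor Factor a | b b; Term -> b a | a; Factor -> b b | Term Expr Atom | a b Factor1; Atom -> b b | Term Atom | a Factor a; Factor1 -> a | Term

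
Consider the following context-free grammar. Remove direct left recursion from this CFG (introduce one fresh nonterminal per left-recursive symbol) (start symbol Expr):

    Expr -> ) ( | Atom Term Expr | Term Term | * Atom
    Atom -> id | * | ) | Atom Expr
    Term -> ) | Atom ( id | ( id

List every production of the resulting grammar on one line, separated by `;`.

Atom is directly left-recursive.
For Atom: α = {Expr}, β = {id, *, )}. Rewrite as Atom → β Atom1 and Atom1 → α Atom1 | ε.

Expr -> ) ( | Atom Term Expr | Term Term | * Atom; Atom -> id Atom1 | * Atom1 | ) Atom1; Term -> ) | Atom ( id | ( id; Atom1 -> Expr Atom1 | ε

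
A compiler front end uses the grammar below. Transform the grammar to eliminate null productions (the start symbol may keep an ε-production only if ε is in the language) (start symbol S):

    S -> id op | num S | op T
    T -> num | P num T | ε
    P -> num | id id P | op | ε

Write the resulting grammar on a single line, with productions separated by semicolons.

Nullable nonterminals: {P, T}.
ε ∉ L(G), so no ε-production is kept.
For each production, add variants omitting each subset of nullable occurrences: S → op T gives op T | op. T → P num T gives P num T | P num | num T. P → id id P gives id id P | id id.

S -> id op | num S | op T | op; T -> num | P num T | P num | num T; P -> num | id id P | id id | op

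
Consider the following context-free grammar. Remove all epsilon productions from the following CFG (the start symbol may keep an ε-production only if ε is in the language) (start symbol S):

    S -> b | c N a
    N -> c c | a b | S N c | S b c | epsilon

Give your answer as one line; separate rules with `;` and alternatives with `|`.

Nullable set = {N}.
ε ∉ L(G), so no ε-production is kept.
Add the nullable-subset variants: S → c N a gives c N a | c a. N → S N c gives S N c | S c.

S -> b | c N a | c a; N -> c c | a b | S N c | S c | S b c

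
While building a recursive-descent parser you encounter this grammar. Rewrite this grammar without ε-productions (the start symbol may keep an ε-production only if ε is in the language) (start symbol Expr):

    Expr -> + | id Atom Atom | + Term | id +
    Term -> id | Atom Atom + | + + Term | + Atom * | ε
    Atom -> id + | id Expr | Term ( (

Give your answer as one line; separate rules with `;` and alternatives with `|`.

Nullable nonterminals: {Term}.
ε ∉ L(G), so no ε-production is kept.
For each production, add variants omitting each subset of nullable occurrences: Term → + + Term gives + + Term | + +. Atom → Term ( ( gives Term ( ( | ( (.

Expr -> + | id Atom Atom | + Term | id +; Term -> id | Atom Atom + | + + Term | + + | + Atom *; Atom -> id + | id Expr | Term ( ( | ( (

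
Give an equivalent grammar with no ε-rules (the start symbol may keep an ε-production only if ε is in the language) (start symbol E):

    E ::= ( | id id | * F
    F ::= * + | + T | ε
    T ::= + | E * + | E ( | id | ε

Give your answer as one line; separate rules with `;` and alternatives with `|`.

E ::= ( | id id | * F | *; F ::= * + | + T | +; T ::= + | E * + | E ( | id

The nullable symbols are {F, T}.
ε ∉ L(G), so no ε-production is kept.
Expand every rule over subsets of its nullable positions: E → * F gives * F | *. F → + T gives + T | +.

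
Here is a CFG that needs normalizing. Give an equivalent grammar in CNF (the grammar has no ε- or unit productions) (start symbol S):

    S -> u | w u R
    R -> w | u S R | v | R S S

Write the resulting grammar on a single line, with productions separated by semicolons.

S -> u | X1 Y1; R -> w | X2 Y2 | v | R Y3; X1 -> w; X2 -> u; Y1 -> X2 R; Y2 -> S R; Y3 -> S S

Introduce a nonterminal for each terminal appearing in a rule of length ≥ 2: X1 → w, X2 → u.
Binarize each right-hand side of length ≥ 3 by chaining fresh nonterminals (Y1, Y2, …): affected rules were S → X1 X2 R; R → X2 S R; R → R S S.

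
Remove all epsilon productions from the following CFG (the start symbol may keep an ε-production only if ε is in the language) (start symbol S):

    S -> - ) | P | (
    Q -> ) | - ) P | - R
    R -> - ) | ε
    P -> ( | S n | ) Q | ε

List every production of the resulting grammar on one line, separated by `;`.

The nullable symbols are {P, R, S}.
ε ∈ L(G) since S is nullable, so keep S → ε.
For each production, add variants omitting each subset of nullable occurrences: Q → - ) P gives - ) P | - ). Q → - R gives - R | -. P → S n gives S n | n.

S -> - ) | P | ( | ε; Q -> ) | - ) P | - ) | - R | -; R -> - ); P -> ( | S n | n | ) Q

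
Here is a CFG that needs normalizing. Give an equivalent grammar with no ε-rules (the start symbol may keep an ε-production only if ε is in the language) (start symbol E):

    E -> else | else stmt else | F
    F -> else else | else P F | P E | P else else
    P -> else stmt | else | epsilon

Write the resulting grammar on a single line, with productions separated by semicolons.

E -> else | else stmt else | F; F -> else else | else P F | else F | P E | E | P else else; P -> else stmt | else

Nullable nonterminals: {P}.
ε ∉ L(G), so no ε-production is kept.
Add the nullable-subset variants: F → else P F gives else P F | else F. F → P E gives P E | E.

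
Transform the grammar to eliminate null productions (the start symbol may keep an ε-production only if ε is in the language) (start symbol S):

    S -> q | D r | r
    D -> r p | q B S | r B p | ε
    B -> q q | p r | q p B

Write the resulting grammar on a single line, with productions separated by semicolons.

Nullable set = {D}.
ε ∉ L(G), so no ε-production is kept.
For each production, add variants omitting each subset of nullable occurrences: S → D r gives D r | r.

S -> q | D r | r; D -> r p | q B S | r B p; B -> q q | p r | q p B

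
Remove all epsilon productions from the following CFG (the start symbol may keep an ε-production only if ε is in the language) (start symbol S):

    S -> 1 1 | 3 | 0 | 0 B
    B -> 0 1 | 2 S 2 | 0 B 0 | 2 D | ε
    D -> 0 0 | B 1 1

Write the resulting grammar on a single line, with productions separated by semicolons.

S -> 1 1 | 3 | 0 | 0 B; B -> 0 1 | 2 S 2 | 0 B 0 | 0 0 | 2 D; D -> 0 0 | B 1 1 | 1 1

The nullable symbols are {B}.
ε ∉ L(G), so no ε-production is kept.
Add the nullable-subset variants: B → 0 B 0 gives 0 B 0 | 0 0. D → B 1 1 gives B 1 1 | 1 1.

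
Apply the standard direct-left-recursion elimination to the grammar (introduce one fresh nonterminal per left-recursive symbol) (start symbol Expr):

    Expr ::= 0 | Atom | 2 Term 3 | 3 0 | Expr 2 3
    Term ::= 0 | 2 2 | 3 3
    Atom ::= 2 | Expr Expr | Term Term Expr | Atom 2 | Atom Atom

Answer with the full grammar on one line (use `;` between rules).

Expr ::= 0 Expr1 | Atom Expr1 | 2 Term 3 Expr1 | 3 0 Expr1; Term ::= 0 | 2 2 | 3 3; Atom ::= 2 Atom1 | Expr Expr Atom1 | Term Term Expr Atom1; Expr1 ::= 2 3 Expr1 | epsilon; Atom1 ::= 2 Atom1 | Atom Atom1 | epsilon

Directly left-recursive nonterminals: Expr, Atom.
For Expr: α = {2 3}, β = {0, Atom, 2 Term 3, 3 0}. Rewrite as Expr → β Expr1 and Expr1 → α Expr1 | ε.
For Atom: α = {2, Atom}, β = {2, Expr Expr, Term Term Expr}. Rewrite as Atom → β Atom1 and Atom1 → α Atom1 | ε.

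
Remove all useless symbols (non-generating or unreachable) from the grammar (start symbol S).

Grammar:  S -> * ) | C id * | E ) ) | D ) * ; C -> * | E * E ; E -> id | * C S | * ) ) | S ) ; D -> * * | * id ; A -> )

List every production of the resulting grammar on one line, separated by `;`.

S -> * ) | C id * | E ) ) | D ) *; C -> * | E * E; E -> id | * C S | * ) ) | S ); D -> * * | * id

Generating nonterminals: {A, C, D, E, S}.
Reachable from S after that: {C, D, E, S}.
Removed useless symbols: {A} and every production mentioning them.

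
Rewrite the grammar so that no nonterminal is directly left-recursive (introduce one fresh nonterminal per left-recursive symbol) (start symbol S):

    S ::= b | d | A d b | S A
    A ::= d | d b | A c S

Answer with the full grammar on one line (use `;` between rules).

Left recursion appears on S, A.
For S: α = {A}, β = {b, d, A d b}. Rewrite as S → β S' and S' → α S' | ε.
For A: α = {c S}, β = {d, d b}. Rewrite as A → β A' and A' → α A' | ε.

S ::= b S' | d S' | A d b S'; A ::= d A' | d b A'; S' ::= A S' | eps; A' ::= c S A' | eps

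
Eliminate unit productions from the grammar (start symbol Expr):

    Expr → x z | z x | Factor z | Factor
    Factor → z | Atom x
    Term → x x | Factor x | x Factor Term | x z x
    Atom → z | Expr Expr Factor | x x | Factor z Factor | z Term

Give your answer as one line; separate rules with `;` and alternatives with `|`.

Unit pairs: Expr ⇒* {Factor}.
For every A with A ⇒* B via unit rules, add B's non-unit alternatives to A; then delete every rule of the form X → Y.

Expr → z | Atom x | x z | z x | Factor z; Factor → z | Atom x; Term → x x | Factor x | x Factor Term | x z x; Atom → z | Expr Expr Factor | x x | Factor z Factor | z Term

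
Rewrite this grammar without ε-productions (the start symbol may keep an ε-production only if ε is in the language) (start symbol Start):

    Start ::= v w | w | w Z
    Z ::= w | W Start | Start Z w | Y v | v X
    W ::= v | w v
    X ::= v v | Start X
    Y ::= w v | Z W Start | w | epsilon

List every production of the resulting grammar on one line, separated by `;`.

The nullable symbols are {Y}.
ε ∉ L(G), so no ε-production is kept.
Add the nullable-subset variants: Z → Y v gives Y v | v.

Start ::= v w | w | w Z; Z ::= w | W Start | Start Z w | Y v | v | v X; W ::= v | w v; X ::= v v | Start X; Y ::= w v | Z W Start | w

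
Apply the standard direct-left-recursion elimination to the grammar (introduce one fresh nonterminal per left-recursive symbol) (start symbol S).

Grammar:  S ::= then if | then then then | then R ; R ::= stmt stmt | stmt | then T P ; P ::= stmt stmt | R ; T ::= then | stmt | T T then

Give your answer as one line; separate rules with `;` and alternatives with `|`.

S ::= then if | then then then | then R; R ::= stmt stmt | stmt | then T P; P ::= stmt stmt | R; T ::= then T' | stmt T'; T' ::= T then T' | eps

Left recursion appears on T.
For T: α = {T then}, β = {then, stmt}. Rewrite as T → β T' and T' → α T' | ε.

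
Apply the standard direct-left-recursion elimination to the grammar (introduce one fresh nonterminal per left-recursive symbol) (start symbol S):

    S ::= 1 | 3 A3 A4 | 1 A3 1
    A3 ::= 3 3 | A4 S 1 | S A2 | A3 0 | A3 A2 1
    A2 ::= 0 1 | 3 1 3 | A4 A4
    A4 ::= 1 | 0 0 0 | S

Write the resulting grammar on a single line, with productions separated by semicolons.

A3 is directly left-recursive.
For A3: α = {0, A2 1}, β = {3 3, A4 S 1, S A2}. Rewrite as A3 → β A3' and A3' → α A3' | ε.

S ::= 1 | 3 A3 A4 | 1 A3 1; A3 ::= 3 3 A3' | A4 S 1 A3' | S A2 A3'; A2 ::= 0 1 | 3 1 3 | A4 A4; A4 ::= 1 | 0 0 0 | S; A3' ::= 0 A3' | A2 1 A3' | ε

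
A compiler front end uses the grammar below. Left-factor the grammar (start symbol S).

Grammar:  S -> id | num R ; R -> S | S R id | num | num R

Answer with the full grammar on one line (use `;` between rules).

S -> id | num R; R -> S R' | num R''; R' -> ε | R id; R'' -> ε | R

R has alternatives sharing prefix 'S': factor to R → S R' with R' → ε | R id.
R has alternatives sharing prefix 'num': factor to R → num R'' with R'' → ε | R.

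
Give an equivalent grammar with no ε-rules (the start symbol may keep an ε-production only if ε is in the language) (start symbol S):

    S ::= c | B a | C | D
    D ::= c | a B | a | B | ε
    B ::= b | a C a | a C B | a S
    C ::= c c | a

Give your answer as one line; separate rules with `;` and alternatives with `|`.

The nullable symbols are {D, S}.
ε ∈ L(G) since S is nullable, so keep S → ε.
Expand every rule over subsets of its nullable positions: B → a S gives a S | a.

S ::= c | B a | C | D | ε; D ::= c | a B | a | B; B ::= b | a C a | a C B | a S | a; C ::= c c | a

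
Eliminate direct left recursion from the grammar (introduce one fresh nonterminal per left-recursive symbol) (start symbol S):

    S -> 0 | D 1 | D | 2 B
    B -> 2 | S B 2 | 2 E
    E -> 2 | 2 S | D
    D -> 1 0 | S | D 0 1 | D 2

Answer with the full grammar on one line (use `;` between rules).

S -> 0 | D 1 | D | 2 B; B -> 2 | S B 2 | 2 E; E -> 2 | 2 S | D; D -> 1 0 D' | S D'; D' -> 0 1 D' | 2 D' | epsilon

D is directly left-recursive.
For D: α = {0 1, 2}, β = {1 0, S}. Rewrite as D → β D' and D' → α D' | ε.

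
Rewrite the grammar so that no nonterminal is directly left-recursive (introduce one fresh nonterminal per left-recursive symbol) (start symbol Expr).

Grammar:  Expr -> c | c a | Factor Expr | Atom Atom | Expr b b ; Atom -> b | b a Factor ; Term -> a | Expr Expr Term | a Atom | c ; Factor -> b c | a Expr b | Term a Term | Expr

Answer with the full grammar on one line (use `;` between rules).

Expr -> c Expr1 | c a Expr1 | Factor Expr Expr1 | Atom Atom Expr1; Atom -> b | b a Factor; Term -> a | Expr Expr Term | a Atom | c; Factor -> b c | a Expr b | Term a Term | Expr; Expr1 -> b b Expr1 | eps

Directly left-recursive nonterminal: Expr.
For Expr: α = {b b}, β = {c, c a, Factor Expr, Atom Atom}. Rewrite as Expr → β Expr1 and Expr1 → α Expr1 | ε.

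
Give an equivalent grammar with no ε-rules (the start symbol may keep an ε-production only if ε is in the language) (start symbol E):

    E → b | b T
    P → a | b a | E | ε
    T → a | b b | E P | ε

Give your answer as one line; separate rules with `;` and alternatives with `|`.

The nullable symbols are {P, T}.
ε ∉ L(G), so no ε-production is kept.
For each production, add variants omitting each subset of nullable occurrences: T → E P gives E P | E.

E → b | b T; P → a | b a | E; T → a | b b | E P | E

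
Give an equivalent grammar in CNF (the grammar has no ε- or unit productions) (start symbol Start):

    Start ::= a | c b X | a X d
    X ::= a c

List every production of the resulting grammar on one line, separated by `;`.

Introduce a nonterminal for each terminal appearing in a rule of length ≥ 2: X1 → c, X2 → b, X3 → a, X4 → d.
Binarize each right-hand side of length ≥ 3 by chaining fresh nonterminals (Y1, Y2, …): affected rules were Start → X1 X2 X; Start → X3 X X4.

Start ::= a | X1 Y1 | X3 Y2; X ::= X3 X1; X1 ::= c; X2 ::= b; X3 ::= a; X4 ::= d; Y1 ::= X2 X; Y2 ::= X X4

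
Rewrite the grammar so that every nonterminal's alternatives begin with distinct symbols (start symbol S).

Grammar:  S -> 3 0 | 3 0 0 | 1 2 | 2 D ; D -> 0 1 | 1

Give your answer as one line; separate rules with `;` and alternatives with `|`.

S -> 1 2 | 2 D | 3 0 S'; D -> 0 1 | 1; S' -> epsilon | 0

S has alternatives sharing prefix '3 0': factor to S → 3 0 S' with S' → ε | 0.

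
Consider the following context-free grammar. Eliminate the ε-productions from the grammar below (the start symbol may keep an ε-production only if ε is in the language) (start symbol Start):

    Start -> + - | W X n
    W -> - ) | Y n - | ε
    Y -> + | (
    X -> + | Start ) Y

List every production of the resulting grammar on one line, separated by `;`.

The nullable symbols are {W}.
ε ∉ L(G), so no ε-production is kept.
Expand every rule over subsets of its nullable positions: Start → W X n gives W X n | X n.

Start -> + - | W X n | X n; W -> - ) | Y n -; Y -> + | (; X -> + | Start ) Y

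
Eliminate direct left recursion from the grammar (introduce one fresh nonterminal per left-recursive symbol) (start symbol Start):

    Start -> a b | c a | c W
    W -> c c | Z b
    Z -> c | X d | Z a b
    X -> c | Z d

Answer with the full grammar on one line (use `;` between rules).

Left recursion appears on Z.
For Z: α = {a b}, β = {c, X d}. Rewrite as Z → β Z1 and Z1 → α Z1 | ε.

Start -> a b | c a | c W; W -> c c | Z b; Z -> c Z1 | X d Z1; X -> c | Z d; Z1 -> a b Z1 | epsilon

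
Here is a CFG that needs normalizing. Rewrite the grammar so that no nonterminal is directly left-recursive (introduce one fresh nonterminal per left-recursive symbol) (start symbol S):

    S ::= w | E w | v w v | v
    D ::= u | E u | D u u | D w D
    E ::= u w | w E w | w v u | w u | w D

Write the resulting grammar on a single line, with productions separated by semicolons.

D is directly left-recursive.
For D: α = {u u, w D}, β = {u, E u}. Rewrite as D → β D' and D' → α D' | ε.

S ::= w | E w | v w v | v; D ::= u D' | E u D'; E ::= u w | w E w | w v u | w u | w D; D' ::= u u D' | w D D' | ε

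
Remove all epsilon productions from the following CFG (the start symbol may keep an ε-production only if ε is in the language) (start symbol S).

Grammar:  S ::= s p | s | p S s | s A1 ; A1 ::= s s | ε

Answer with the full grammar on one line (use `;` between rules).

S ::= s p | s | p S s | s A1; A1 ::= s s

The nullable symbols are {A1}.
ε ∉ L(G), so no ε-production is kept.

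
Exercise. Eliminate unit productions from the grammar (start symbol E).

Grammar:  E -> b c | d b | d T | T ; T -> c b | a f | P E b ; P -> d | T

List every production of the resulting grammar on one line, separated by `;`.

E -> b c | d b | d T | c b | a f | P E b; T -> c b | a f | P E b; P -> d | c b | a f | P E b

Unit pairs: E ⇒* {T}; P ⇒* {T}.
For each unit pair (A, B), copy every non-unit production of B to A, then drop all unit productions.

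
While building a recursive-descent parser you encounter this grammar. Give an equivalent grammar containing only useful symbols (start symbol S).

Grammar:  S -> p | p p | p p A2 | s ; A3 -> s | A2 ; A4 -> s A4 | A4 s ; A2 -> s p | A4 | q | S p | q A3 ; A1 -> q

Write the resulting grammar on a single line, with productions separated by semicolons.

S -> p | p p | p p A2 | s; A3 -> s | A2; A2 -> s p | q | S p | q A3

Generating nonterminals: {A1, A2, A3, S}.
Reachable from S after that: {A2, A3, S}.
Removed useless symbols: {A1, A4} and every production mentioning them.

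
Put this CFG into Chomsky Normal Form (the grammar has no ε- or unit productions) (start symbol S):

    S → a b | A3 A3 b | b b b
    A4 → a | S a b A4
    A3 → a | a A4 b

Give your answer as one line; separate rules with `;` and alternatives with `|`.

S → X1 X2 | A3 Y1 | X2 Y2; A4 → a | S Y3; A3 → a | X1 Y5; X1 → a; X2 → b; Y1 → A3 X2; Y2 → X2 X2; Y3 → X1 Y4; Y4 → X2 A4; Y5 → A4 X2

Introduce a nonterminal for each terminal appearing in a rule of length ≥ 2: X1 → a, X2 → b.
Binarize each right-hand side of length ≥ 3 by chaining fresh nonterminals (Y1, Y2, …): affected rules were S → A3 A3 X2; S → X2 X2 X2; A4 → S X1 X2 A4; A3 → X1 A4 X2.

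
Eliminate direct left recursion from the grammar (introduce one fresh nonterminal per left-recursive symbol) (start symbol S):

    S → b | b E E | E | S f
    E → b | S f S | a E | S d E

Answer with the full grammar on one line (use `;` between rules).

Left recursion appears on S.
For S: α = {f}, β = {b, b E E, E}. Rewrite as S → β S' and S' → α S' | ε.

S → b S' | b E E S' | E S'; E → b | S f S | a E | S d E; S' → f S' | eps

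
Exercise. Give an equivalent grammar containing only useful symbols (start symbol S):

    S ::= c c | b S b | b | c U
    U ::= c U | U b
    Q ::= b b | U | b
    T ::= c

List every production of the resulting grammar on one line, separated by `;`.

S ::= c c | b S b | b

Generating nonterminals: {Q, S, T}.
Reachable from S after that: {S}.
Removed useless symbols: {Q, T, U} and every production mentioning them.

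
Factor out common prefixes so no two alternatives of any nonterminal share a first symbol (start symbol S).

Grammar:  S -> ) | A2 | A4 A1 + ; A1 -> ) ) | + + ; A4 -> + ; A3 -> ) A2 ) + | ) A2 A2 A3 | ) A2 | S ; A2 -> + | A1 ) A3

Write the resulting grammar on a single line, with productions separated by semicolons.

S -> ) | A2 | A4 A1 +; A1 -> ) ) | + +; A4 -> +; A3 -> S | ) A2 A3'; A2 -> + | A1 ) A3; A3' -> ) + | A2 A3 | ε

A3 has alternatives sharing prefix ') A2': factor to A3 → ) A2 A3' with A3' → ) + | A2 A3 | ε.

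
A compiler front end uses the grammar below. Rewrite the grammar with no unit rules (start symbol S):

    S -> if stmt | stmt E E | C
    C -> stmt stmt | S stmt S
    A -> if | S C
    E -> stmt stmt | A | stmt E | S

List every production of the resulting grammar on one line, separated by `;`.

Unit pairs: E ⇒* {A, C, S}; S ⇒* {C}.
Replace each nonterminal's rules with the union of the non-unit rules of every nonterminal it unit-derives.

S -> stmt stmt | S stmt S | if stmt | stmt E E; C -> stmt stmt | S stmt S; A -> if | S C; E -> stmt stmt | stmt E | S stmt S | if stmt | stmt E E | if | S C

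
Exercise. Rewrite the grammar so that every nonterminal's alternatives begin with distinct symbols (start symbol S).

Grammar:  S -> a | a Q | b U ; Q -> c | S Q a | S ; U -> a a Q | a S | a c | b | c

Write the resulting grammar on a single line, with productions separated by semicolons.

S has alternatives sharing prefix 'a': factor to S → a S' with S' → ε | Q.
Q has alternatives sharing prefix 'S': factor to Q → S Q' with Q' → Q a | ε.
U has alternatives sharing prefix 'a': factor to U → a U' with U' → a Q | S | c.

S -> b U | a S'; Q -> c | S Q'; U -> b | c | a U'; S' -> ε | Q; Q' -> Q a | ε; U' -> a Q | S | c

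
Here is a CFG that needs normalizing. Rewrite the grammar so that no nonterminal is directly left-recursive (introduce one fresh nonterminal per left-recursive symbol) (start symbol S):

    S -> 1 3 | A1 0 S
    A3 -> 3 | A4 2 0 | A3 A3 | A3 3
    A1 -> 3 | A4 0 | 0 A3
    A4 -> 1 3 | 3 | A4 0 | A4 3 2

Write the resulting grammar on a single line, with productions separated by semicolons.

S -> 1 3 | A1 0 S; A3 -> 3 A3' | A4 2 0 A3'; A1 -> 3 | A4 0 | 0 A3; A4 -> 1 3 A4' | 3 A4'; A3' -> A3 A3' | 3 A3' | ε; A4' -> 0 A4' | 3 2 A4' | ε

Left recursion appears on A3, A4.
For A3: α = {A3, 3}, β = {3, A4 2 0}. Rewrite as A3 → β A3' and A3' → α A3' | ε.
For A4: α = {0, 3 2}, β = {1 3, 3}. Rewrite as A4 → β A4' and A4' → α A4' | ε.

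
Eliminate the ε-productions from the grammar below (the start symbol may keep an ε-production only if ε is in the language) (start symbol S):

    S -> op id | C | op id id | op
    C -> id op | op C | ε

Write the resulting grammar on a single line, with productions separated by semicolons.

The nullable symbols are {C, S}.
ε ∈ L(G) since S is nullable, so keep S → ε.
For each production, add variants omitting each subset of nullable occurrences: C → op C gives op C | op.

S -> op id | C | op id id | op | ε; C -> id op | op C | op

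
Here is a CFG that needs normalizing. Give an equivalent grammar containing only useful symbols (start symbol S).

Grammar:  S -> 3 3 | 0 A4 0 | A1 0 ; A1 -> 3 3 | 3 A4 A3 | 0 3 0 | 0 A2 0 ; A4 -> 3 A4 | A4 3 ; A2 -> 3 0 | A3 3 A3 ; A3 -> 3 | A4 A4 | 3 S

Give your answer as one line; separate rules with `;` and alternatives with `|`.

S -> 3 3 | A1 0; A1 -> 3 3 | 0 3 0 | 0 A2 0; A2 -> 3 0 | A3 3 A3; A3 -> 3 | 3 S

Generating nonterminals: {A1, A2, A3, S}.
Reachable from S after that: {A1, A2, A3, S}.
Removed useless symbols: {A4} and every production mentioning them.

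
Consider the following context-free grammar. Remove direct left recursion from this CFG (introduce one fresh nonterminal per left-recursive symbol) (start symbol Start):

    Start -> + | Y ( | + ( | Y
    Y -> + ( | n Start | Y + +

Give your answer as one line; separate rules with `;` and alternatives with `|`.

Start -> + | Y ( | + ( | Y; Y -> + ( Y1 | n Start Y1; Y1 -> + + Y1 | ε

Left recursion appears on Y.
For Y: α = {+ +}, β = {+ (, n Start}. Rewrite as Y → β Y1 and Y1 → α Y1 | ε.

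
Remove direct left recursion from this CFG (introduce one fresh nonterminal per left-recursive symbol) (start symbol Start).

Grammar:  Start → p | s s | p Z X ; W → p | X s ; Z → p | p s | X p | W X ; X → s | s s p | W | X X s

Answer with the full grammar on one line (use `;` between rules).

Start → p | s s | p Z X; W → p | X s; Z → p | p s | X p | W X; X → s X1 | s s p X1 | W X1; X1 → X s X1 | ε

Left recursion appears on X.
For X: α = {X s}, β = {s, s s p, W}. Rewrite as X → β X1 and X1 → α X1 | ε.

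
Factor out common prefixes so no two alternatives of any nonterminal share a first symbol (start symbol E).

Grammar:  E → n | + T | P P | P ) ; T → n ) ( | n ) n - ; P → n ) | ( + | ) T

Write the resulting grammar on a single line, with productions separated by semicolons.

E has alternatives sharing prefix 'P': factor to E → P E' with E' → P | ).
T has alternatives sharing prefix 'n )': factor to T → n ) T' with T' → ( | n -.

E → n | + T | P E'; T → n ) T'; P → n ) | ( + | ) T; E' → P | ); T' → ( | n -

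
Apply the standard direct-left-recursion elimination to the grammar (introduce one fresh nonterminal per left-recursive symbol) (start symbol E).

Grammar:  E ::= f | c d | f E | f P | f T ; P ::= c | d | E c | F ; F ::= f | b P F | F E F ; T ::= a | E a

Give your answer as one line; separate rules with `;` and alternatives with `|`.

F is directly left-recursive.
For F: α = {E F}, β = {f, b P F}. Rewrite as F → β F' and F' → α F' | ε.

E ::= f | c d | f E | f P | f T; P ::= c | d | E c | F; F ::= f F' | b P F F'; T ::= a | E a; F' ::= E F F' | ε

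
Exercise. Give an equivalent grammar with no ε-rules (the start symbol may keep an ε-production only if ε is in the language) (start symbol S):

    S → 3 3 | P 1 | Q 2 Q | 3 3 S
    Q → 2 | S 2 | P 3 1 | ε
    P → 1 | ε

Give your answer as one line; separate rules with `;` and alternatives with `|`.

S → 3 3 | P 1 | 1 | Q 2 Q | Q 2 | 2 Q | 2 | 3 3 S; Q → 2 | S 2 | P 3 1 | 3 1; P → 1

Nullable nonterminals: {P, Q}.
ε ∉ L(G), so no ε-production is kept.
Add the nullable-subset variants: S → P 1 gives P 1 | 1. S → Q 2 Q gives Q 2 Q | Q 2 | 2 Q | 2. Q → P 3 1 gives P 3 1 | 3 1.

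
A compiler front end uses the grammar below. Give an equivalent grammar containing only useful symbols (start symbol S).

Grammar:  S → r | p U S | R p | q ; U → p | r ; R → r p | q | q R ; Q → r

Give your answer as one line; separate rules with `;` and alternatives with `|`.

S → r | p U S | R p | q; U → p | r; R → r p | q | q R

Generating nonterminals: {Q, R, S, U}.
Reachable from S after that: {R, S, U}.
Removed useless symbols: {Q} and every production mentioning them.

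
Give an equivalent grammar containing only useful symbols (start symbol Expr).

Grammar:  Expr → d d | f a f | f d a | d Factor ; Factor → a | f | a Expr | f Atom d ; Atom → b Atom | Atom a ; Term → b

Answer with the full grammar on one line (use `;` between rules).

Generating nonterminals: {Expr, Factor, Term}.
Reachable from Expr after that: {Expr, Factor}.
Removed useless symbols: {Atom, Term} and every production mentioning them.

Expr → d d | f a f | f d a | d Factor; Factor → a | f | a Expr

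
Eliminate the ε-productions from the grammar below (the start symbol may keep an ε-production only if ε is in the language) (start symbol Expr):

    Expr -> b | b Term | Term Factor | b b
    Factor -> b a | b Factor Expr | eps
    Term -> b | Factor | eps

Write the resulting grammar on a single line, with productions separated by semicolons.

Nullable set = {Expr, Factor, Term}.
ε ∈ L(G) since Expr is nullable, so keep Expr → ε.
Add the nullable-subset variants: Expr → Term Factor gives Term Factor | Term | Factor. Factor → b Factor Expr gives b Factor Expr | b Factor | b Expr | b.

Expr -> b | b Term | Term Factor | Term | Factor | b b | eps; Factor -> b a | b Factor Expr | b Factor | b Expr | b; Term -> b | Factor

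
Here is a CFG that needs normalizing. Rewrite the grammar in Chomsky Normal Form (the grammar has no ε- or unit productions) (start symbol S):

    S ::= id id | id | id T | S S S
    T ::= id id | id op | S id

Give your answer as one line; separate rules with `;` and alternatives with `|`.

S ::= X1 X1 | id | X1 T | S Y1; T ::= X1 X1 | X1 X2 | S X1; X1 ::= id; X2 ::= op; Y1 ::= S S

Introduce a nonterminal for each terminal appearing in a rule of length ≥ 2: X1 → id, X2 → op.
Binarize each right-hand side of length ≥ 3 by chaining fresh nonterminals (Y1, Y2, …): affected rules were S → S S S.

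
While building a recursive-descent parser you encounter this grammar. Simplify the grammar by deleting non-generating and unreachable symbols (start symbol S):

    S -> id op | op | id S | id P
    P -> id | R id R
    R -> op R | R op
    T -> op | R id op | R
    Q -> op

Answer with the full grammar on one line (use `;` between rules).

Generating nonterminals: {P, Q, S, T}.
Reachable from S after that: {P, S}.
Removed useless symbols: {Q, R, T} and every production mentioning them.

S -> id op | op | id S | id P; P -> id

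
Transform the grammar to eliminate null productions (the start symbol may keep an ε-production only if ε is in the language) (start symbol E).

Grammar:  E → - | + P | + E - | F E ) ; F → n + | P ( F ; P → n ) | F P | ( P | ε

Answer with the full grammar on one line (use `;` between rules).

Nullable set = {P}.
ε ∉ L(G), so no ε-production is kept.
For each production, add variants omitting each subset of nullable occurrences: E → + P gives + P | +. F → P ( F gives P ( F | ( F. P → F P gives F P | F. P → ( P gives ( P | (.

E → - | + P | + | + E - | F E ); F → n + | P ( F | ( F; P → n ) | F P | F | ( P | (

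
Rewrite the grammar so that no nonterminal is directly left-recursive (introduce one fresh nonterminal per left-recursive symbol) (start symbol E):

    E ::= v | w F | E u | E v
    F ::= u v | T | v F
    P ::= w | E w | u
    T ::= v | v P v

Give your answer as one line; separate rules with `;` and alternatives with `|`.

E ::= v E' | w F E'; F ::= u v | T | v F; P ::= w | E w | u; T ::= v | v P v; E' ::= u E' | v E' | ε

Left recursion appears on E.
For E: α = {u, v}, β = {v, w F}. Rewrite as E → β E' and E' → α E' | ε.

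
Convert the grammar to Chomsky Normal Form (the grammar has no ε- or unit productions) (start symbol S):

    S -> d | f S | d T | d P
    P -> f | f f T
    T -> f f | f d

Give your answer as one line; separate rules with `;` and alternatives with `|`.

S -> d | X1 S | X2 T | X2 P; P -> f | X1 Y1; T -> X1 X1 | X1 X2; X1 -> f; X2 -> d; Y1 -> X1 T

Introduce a nonterminal for each terminal appearing in a rule of length ≥ 2: X1 → f, X2 → d.
Binarize each right-hand side of length ≥ 3 by chaining fresh nonterminals (Y1, Y2, …): affected rules were P → X1 X1 T.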